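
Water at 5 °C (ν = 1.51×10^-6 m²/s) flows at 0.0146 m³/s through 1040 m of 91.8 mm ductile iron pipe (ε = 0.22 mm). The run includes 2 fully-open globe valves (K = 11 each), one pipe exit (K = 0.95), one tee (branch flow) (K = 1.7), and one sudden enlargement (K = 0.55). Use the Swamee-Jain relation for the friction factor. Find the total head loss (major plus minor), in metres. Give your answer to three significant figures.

V = 4Q/(πD²) = 2.206 m/s; V²/2g = 0.2480 m
Re = 1.34×10^5, ε/D = 0.00240 → f = 0.02595 (Swamee-Jain)
Major: h_f = f(L/D)·V²/2g = 0.02595·11329·0.2480 = 72.90 m
Minor: ΣK = 25.2; h_m = ΣK·V²/2g = 6.250 m
Total H_L = 72.90 + 6.250 = 79.15 m

H_L ≈ 79.2 m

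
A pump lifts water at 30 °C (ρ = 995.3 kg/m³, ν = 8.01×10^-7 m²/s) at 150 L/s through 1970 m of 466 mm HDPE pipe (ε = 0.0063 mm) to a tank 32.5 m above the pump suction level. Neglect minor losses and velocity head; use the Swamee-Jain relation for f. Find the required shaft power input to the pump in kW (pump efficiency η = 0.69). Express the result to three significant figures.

V = 4Q/(πD²) = 0.8795 m/s; Re = 5.12×10^5; ε/D = 1.35×10^-5; f = 0.01326
h_f = f(L/D)V²/2g = 2.209 m
Total head H = z + h_f = 32.5 + 2.209 = 34.71 m
P_hyd = ρgQH = 995.3·9.81·0.150·34.71 = 50.83 kW
P_shaft = P_hyd/η = 50.83/0.69 = 73.67 kW

P_shaft ≈ 73.7 kW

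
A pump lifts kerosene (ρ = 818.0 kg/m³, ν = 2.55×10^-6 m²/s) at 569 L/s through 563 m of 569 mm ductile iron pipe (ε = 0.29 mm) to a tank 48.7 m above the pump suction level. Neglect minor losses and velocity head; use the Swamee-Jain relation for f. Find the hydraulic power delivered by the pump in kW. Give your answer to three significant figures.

V = 4Q/(πD²) = 2.238 m/s; Re = 4.99×10^5; ε/D = 5.10×10^-4; f = 0.01784
h_f = f(L/D)V²/2g = 4.504 m
Total head H = z + h_f = 48.7 + 4.504 = 53.20 m
P_hyd = ρgQH = 818.0·9.81·0.569·53.20 = 242.9 kW

P_hyd ≈ 243 kW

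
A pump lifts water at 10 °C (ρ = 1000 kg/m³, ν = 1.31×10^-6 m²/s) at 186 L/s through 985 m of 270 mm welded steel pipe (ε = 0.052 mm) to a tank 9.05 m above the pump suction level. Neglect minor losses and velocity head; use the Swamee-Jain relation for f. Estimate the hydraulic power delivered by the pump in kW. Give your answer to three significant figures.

V = 4Q/(πD²) = 3.249 m/s; Re = 6.70×10^5; ε/D = 1.93×10^-4; f = 0.01508
h_f = f(L/D)V²/2g = 29.59 m
Total head H = z + h_f = 9.05 + 29.59 = 38.64 m
P_hyd = ρgQH = 1000·9.81·0.186·38.64 = 70.51 kW

P_hyd ≈ 70.5 kW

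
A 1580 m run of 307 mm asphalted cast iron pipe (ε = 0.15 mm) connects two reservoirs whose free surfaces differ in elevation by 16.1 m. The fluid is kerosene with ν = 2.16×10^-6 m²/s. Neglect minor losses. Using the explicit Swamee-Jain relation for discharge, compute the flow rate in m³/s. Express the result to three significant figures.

Q ≈ 0.135 m³/s

Swamee-Jain (Type II): Q = -0.965·√(gD⁵h_f/L)·ln[ε/(3.7D) + √(3.17ν²L/(gD³h_f))]
√(gD⁵h_f/L) = √(9.81·0.307⁵·16.1/1580) = 0.01651
ε/(3.7D) = 1.32×10^-4; √(3.17ν²L/(gD³h_f)) = 7.15×10^-5
Q = -0.965·0.01651·ln(2.036×10^-4) = 0.1354 m³/s
Check: V = 1.83 m/s, Re = 2.60×10^5, f = 0.01846, h_f = 16.2 m ≈ 16.1 m ✓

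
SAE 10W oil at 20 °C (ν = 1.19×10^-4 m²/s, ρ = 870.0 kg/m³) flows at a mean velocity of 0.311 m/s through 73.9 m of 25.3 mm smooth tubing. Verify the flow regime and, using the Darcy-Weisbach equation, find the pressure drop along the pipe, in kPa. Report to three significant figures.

Δp ≈ 119 kPa

Re = VD/ν = 0.311·0.02530/1.19×10^-4 = 66.1 → laminar (Re < 2300)
f = 64/Re = 0.9679
h_f = f(L/D)V²/(2g) = 0.9679·(73.9/0.02530)·0.311²/(2·9.81) = 13.94 m
Δp = ρg·h_f = 870.0·9.81·13.94 = 119.0 kPa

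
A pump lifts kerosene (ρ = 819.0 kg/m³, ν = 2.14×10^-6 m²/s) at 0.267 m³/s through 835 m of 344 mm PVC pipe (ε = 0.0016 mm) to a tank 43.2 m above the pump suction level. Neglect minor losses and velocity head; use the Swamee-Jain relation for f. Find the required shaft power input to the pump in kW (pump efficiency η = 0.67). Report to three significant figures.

P_shaft ≈ 182 kW

V = 4Q/(πD²) = 2.873 m/s; Re = 4.62×10^5; ε/D = 4.65×10^-6; f = 0.01335
h_f = f(L/D)V²/2g = 13.63 m
Total head H = z + h_f = 43.2 + 13.63 = 56.83 m
P_hyd = ρgQH = 819.0·9.81·0.267·56.83 = 121.9 kW
P_shaft = P_hyd/η = 121.9/0.67 = 182.0 kW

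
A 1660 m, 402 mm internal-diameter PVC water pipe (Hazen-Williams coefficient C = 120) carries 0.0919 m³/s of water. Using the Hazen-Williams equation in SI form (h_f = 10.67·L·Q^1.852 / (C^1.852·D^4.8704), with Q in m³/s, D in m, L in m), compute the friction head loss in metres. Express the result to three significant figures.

h_f = 10.67·1660·0.0919^1.852 / (120^1.852·0.402^4.8704) = 2.543 m

h_f ≈ 2.54 m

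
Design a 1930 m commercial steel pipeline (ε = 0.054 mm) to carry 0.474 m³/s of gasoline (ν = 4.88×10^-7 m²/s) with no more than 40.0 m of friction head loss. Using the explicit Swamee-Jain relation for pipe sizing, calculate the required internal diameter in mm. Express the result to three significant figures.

Swamee-Jain (Type III): D = 0.66·[ε^1.25·(LQ²/(gh_f))^4.75 + ν·Q^9.4·(L/(gh_f))^5.2]^0.04
LQ²/(gh_f) = 1.105; L/(gh_f) = 4.918
Term 1 = ε^1.25·(…)^4.75 = 7.44×10^-6; Term 2 = ν·Q^9.4·(…)^5.2 = 1.73×10^-6
D = 0.66·(7.44×10^-6 + 1.73×10^-6)^0.04 = 0.4150 m = 415 mm
Check: V = 3.50 m/s, Re = 2.98×10^6, f = 0.01316, h_f = 38.3 m ≈ 40.0 m ✓

D ≈ 415 mm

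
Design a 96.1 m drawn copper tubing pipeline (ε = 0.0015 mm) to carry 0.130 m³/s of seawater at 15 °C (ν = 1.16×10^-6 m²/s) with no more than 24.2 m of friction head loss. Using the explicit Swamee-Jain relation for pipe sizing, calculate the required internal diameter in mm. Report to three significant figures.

Swamee-Jain (Type III): D = 0.66·[ε^1.25·(LQ²/(gh_f))^4.75 + ν·Q^9.4·(L/(gh_f))^5.2]^0.04
LQ²/(gh_f) = 0.006841; L/(gh_f) = 0.4048
Term 1 = ε^1.25·(…)^4.75 = 2.74×10^-18; Term 2 = ν·Q^9.4·(…)^5.2 = 4.93×10^-17
D = 0.66·(2.74×10^-18 + 4.93×10^-17)^0.04 = 0.1473 m = 147 mm
Check: V = 7.63 m/s, Re = 9.69×10^5, f = 0.01192, h_f = 23.1 m ≈ 24.2 m ✓

D ≈ 147 mm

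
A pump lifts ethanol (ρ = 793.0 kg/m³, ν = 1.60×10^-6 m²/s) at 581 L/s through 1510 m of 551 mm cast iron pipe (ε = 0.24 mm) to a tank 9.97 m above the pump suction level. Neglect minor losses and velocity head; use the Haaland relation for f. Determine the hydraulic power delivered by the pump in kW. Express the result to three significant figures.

P_hyd ≈ 108 kW

V = 4Q/(πD²) = 2.437 m/s; Re = 8.39×10^5; ε/D = 4.36×10^-4; f = 0.01680
h_f = f(L/D)V²/2g = 13.93 m
Total head H = z + h_f = 9.97 + 13.93 = 23.90 m
P_hyd = ρgQH = 793.0·9.81·0.581·23.90 = 108.0 kW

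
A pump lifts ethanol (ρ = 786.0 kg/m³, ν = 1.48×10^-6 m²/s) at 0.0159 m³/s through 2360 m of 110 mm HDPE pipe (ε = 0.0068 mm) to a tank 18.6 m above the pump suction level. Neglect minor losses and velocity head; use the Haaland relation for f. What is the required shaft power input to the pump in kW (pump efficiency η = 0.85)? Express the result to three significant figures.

P_shaft ≈ 10.3 kW

V = 4Q/(πD²) = 1.673 m/s; Re = 1.24×10^5; ε/D = 6.18×10^-5; f = 0.01734
h_f = f(L/D)V²/2g = 53.09 m
Total head H = z + h_f = 18.6 + 53.09 = 71.69 m
P_hyd = ρgQH = 786.0·9.81·0.0159·71.69 = 8.789 kW
P_shaft = P_hyd/η = 8.789/0.85 = 10.34 kW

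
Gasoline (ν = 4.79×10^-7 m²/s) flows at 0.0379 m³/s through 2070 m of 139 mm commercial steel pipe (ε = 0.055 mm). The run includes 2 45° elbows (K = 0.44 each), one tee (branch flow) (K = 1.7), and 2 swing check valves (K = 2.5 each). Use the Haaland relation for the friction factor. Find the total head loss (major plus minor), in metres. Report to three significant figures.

H_L ≈ 81.0 m

V = 4Q/(πD²) = 2.498 m/s; V²/2g = 0.3179 m
Re = 7.25×10^5, ε/D = 3.96×10^-4 → f = 0.01659 (Haaland)
Major: h_f = f(L/D)·V²/2g = 0.01659·14892·0.3179 = 78.56 m
Minor: ΣK = 7.58; h_m = ΣK·V²/2g = 2.410 m
Total H_L = 78.56 + 2.410 = 80.97 m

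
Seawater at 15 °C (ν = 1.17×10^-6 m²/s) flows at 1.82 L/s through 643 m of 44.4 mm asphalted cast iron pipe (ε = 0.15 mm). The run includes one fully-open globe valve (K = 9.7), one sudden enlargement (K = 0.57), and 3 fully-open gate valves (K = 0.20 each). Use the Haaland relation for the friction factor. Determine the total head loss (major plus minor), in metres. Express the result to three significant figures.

H_L ≈ 30.8 m

V = 4Q/(πD²) = 1.175 m/s; V²/2g = 0.07043 m
Re = 4.46×10^4, ε/D = 0.00338 → f = 0.02943 (Haaland)
Major: h_f = f(L/D)·V²/2g = 0.02943·14482·0.07043 = 30.02 m
Minor: ΣK = 10.9; h_m = ΣK·V²/2g = 0.7655 m
Total H_L = 30.02 + 0.7655 = 30.78 m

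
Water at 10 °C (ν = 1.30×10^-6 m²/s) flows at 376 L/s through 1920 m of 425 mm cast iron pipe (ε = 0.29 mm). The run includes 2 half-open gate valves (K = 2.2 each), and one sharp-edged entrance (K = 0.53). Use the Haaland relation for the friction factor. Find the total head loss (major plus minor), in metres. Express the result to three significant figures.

H_L ≈ 31.5 m

V = 4Q/(πD²) = 2.650 m/s; V²/2g = 0.3580 m
Re = 8.66×10^5, ε/D = 6.82×10^-4 → f = 0.01837 (Haaland)
Major: h_f = f(L/D)·V²/2g = 0.01837·4518·0.3580 = 29.71 m
Minor: ΣK = 4.93; h_m = ΣK·V²/2g = 1.765 m
Total H_L = 29.71 + 1.765 = 31.48 m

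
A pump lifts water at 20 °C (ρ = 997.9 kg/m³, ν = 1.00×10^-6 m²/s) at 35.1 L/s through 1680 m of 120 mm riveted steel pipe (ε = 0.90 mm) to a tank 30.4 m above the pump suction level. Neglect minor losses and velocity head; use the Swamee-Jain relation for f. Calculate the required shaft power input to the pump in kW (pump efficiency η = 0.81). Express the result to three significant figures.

V = 4Q/(πD²) = 3.104 m/s; Re = 3.72×10^5; ε/D = 0.00750; f = 0.03477
h_f = f(L/D)V²/2g = 239.0 m
Total head H = z + h_f = 30.4 + 239.0 = 269.4 m
P_hyd = ρgQH = 997.9·9.81·0.0351·269.4 = 92.56 kW
P_shaft = P_hyd/η = 92.56/0.81 = 114.3 kW

P_shaft ≈ 114 kW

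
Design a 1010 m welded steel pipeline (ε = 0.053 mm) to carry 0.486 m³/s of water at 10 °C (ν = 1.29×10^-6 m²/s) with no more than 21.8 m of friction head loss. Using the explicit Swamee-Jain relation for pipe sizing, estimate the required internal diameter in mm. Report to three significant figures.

Swamee-Jain (Type III): D = 0.66·[ε^1.25·(LQ²/(gh_f))^4.75 + ν·Q^9.4·(L/(gh_f))^5.2]^0.04
LQ²/(gh_f) = 1.115; L/(gh_f) = 4.723
Term 1 = ε^1.25·(…)^4.75 = 7.60×10^-6; Term 2 = ν·Q^9.4·(…)^5.2 = 4.69×10^-6
D = 0.66·(7.60×10^-6 + 4.69×10^-6)^0.04 = 0.4199 m = 420 mm
Check: V = 3.51 m/s, Re = 1.14×10^6, f = 0.01375, h_f = 20.8 m ≈ 21.8 m ✓

D ≈ 420 mm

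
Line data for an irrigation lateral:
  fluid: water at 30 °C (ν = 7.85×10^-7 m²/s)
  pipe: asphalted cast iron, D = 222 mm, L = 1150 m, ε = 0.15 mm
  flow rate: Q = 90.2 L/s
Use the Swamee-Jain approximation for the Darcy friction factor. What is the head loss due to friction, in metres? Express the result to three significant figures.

V = 4Q/(πD²) = 4·0.0902/(π·0.222²) = 2.330 m/s
Re = VD/ν = 2.330·0.222/7.85×10^-7 = 6.59×10^5 → turbulent
ε/D = 0.15/222 = 6.76×10^-4
Swamee-Jain: f = 0.01860
h_f = f(L/D)V²/(2g) = 0.01860·(1150/0.222)·2.330²/(2·9.81) = 26.67 m

h_f ≈ 26.7 m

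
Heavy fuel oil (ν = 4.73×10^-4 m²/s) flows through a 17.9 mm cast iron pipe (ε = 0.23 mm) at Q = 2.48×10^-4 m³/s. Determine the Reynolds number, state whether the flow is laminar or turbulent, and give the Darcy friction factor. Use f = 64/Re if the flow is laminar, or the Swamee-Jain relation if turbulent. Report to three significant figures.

Re ≈ 37.3; laminar; f = 64/Re ≈ 1.72

V = 4Q/(πD²) = 0.9855 m/s
Re = VD/ν = 0.9855·0.0179/4.73×10^-4 = 37.3
Re < 2300 → laminar → f = 64/Re = 1.716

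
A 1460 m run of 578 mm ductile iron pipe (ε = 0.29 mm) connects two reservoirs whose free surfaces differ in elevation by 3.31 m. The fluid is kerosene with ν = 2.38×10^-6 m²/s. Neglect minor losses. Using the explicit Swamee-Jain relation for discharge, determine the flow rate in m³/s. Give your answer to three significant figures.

Q ≈ 0.311 m³/s

Swamee-Jain (Type II): Q = -0.965·√(gD⁵h_f/L)·ln[ε/(3.7D) + √(3.17ν²L/(gD³h_f))]
√(gD⁵h_f/L) = √(9.81·0.578⁵·3.31/1460) = 0.03788
ε/(3.7D) = 1.36×10^-4; √(3.17ν²L/(gD³h_f)) = 6.47×10^-5
Q = -0.965·0.03788·ln(2.003×10^-4) = 0.3113 m³/s
Check: V = 1.19 m/s, Re = 2.88×10^5, f = 0.01839, h_f = 3.33 m ≈ 3.31 m ✓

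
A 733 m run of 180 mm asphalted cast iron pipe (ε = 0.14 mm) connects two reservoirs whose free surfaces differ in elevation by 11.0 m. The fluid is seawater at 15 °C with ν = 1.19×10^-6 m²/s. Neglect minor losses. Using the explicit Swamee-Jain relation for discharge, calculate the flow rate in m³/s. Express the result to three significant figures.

Q ≈ 0.0416 m³/s

Swamee-Jain (Type II): Q = -0.965·√(gD⁵h_f/L)·ln[ε/(3.7D) + √(3.17ν²L/(gD³h_f))]
√(gD⁵h_f/L) = √(9.81·0.180⁵·11.0/733) = 0.005274
ε/(3.7D) = 2.10×10^-4; √(3.17ν²L/(gD³h_f)) = 7.23×10^-5
Q = -0.965·0.005274·ln(2.825×10^-4) = 0.04159 m³/s
Check: V = 1.63 m/s, Re = 2.47×10^5, f = 0.01999, h_f = 11.1 m ≈ 11.0 m ✓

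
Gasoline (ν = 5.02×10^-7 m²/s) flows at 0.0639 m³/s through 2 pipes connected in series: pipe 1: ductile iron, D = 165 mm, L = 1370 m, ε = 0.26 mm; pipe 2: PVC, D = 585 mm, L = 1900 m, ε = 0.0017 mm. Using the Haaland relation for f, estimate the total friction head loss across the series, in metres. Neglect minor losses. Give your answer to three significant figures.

H ≈ 84.2 m

Pipe 1: V = 2.988 m/s, Re = 9.82×10^5, ε/D = 0.00158, f = 0.02224, h_1 = f(L/D)V²/2g = 84.07 m
Pipe 2: V = 0.2377 m/s, Re = 2.77×10^5, ε/D = 2.91×10^-6, f = 0.01458, h_2 = f(L/D)V²/2g = 0.1364 m
Series → Q common, losses add: H = Σh = 84.20 m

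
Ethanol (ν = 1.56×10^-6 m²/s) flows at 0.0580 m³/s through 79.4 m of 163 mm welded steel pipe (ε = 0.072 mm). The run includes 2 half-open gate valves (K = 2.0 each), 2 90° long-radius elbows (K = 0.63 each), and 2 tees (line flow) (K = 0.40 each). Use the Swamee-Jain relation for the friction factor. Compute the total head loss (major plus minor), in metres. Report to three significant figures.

V = 4Q/(πD²) = 2.779 m/s; V²/2g = 0.3938 m
Re = 2.90×10^5, ε/D = 4.42×10^-4 → f = 0.01803 (Swamee-Jain)
Major: h_f = f(L/D)·V²/2g = 0.01803·487.1·0.3938 = 3.458 m
Minor: ΣK = 6.06; h_m = ΣK·V²/2g = 2.386 m
Total H_L = 3.458 + 2.386 = 5.844 m

H_L ≈ 5.84 m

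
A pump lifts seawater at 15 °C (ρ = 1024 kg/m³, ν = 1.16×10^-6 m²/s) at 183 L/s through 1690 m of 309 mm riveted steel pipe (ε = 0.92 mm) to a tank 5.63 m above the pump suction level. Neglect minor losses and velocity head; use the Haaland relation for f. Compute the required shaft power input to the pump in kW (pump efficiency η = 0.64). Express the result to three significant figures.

P_shaft ≈ 142 kW

V = 4Q/(πD²) = 2.440 m/s; Re = 6.50×10^5; ε/D = 0.00298; f = 0.02635
h_f = f(L/D)V²/2g = 43.74 m
Total head H = z + h_f = 5.63 + 43.74 = 49.37 m
P_hyd = ρgQH = 1024·9.81·0.183·49.37 = 90.76 kW
P_shaft = P_hyd/η = 90.76/0.64 = 141.8 kW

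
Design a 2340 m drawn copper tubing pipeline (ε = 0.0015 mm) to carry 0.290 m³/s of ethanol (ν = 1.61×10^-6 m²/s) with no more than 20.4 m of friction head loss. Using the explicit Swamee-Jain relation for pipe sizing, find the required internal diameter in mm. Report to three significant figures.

D ≈ 405 mm

Swamee-Jain (Type III): D = 0.66·[ε^1.25·(LQ²/(gh_f))^4.75 + ν·Q^9.4·(L/(gh_f))^5.2]^0.04
LQ²/(gh_f) = 0.9834; L/(gh_f) = 11.69
Term 1 = ε^1.25·(…)^4.75 = 4.85×10^-8; Term 2 = ν·Q^9.4·(…)^5.2 = 5.09×10^-6
D = 0.66·(4.85×10^-8 + 5.09×10^-6)^0.04 = 0.4055 m = 405 mm
Check: V = 2.25 m/s, Re = 5.66×10^5, f = 0.01287, h_f = 19.1 m ≈ 20.4 m ✓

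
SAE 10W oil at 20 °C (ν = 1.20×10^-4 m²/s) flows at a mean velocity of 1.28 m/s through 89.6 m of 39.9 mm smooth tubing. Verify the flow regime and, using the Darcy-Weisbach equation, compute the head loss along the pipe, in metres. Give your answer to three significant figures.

h_f ≈ 28.2 m

Re = VD/ν = 1.28·0.03990/1.20×10^-4 = 426 → laminar (Re < 2300)
f = 64/Re = 0.1504
h_f = f(L/D)V²/(2g) = 0.1504·(89.6/0.03990)·1.28²/(2·9.81) = 28.20 m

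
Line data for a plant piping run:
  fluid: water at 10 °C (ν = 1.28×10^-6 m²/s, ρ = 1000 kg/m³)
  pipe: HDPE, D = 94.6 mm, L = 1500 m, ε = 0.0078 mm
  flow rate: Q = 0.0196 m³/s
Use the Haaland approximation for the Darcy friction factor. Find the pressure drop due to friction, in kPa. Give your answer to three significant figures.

Δp ≈ 985 kPa

V = 4Q/(πD²) = 4·0.0196/(π·0.0946²) = 2.789 m/s
Re = VD/ν = 2.789·0.0946/1.28×10^-6 = 2.06×10^5 → turbulent
ε/D = 0.0078/94.6 = 8.25×10^-5
Haaland: f = 0.01598
h_f = f(L/D)V²/(2g) = 0.01598·(1500/0.0946)·2.789²/(2·9.81) = 100.5 m
Δp = ρg·h_f = 1000·9.81·100.5 = 985.4 kPa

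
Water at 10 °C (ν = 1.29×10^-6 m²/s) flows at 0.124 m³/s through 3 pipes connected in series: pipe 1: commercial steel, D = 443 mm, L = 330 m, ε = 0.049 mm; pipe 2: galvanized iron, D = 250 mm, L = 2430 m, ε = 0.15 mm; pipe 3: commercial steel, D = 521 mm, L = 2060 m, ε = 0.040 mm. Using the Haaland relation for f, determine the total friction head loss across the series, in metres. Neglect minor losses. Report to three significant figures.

H ≈ 59.0 m

Pipe 1: V = 0.8045 m/s, Re = 2.76×10^5, ε/D = 1.11×10^-4, f = 0.01550, h_1 = f(L/D)V²/2g = 0.3809 m
Pipe 2: V = 2.526 m/s, Re = 4.90×10^5, ε/D = 6.00×10^-4, f = 0.01820, h_2 = f(L/D)V²/2g = 57.53 m
Pipe 3: V = 0.5816 m/s, Re = 2.35×10^5, ε/D = 7.68×10^-5, f = 0.01561, h_3 = f(L/D)V²/2g = 1.064 m
Series → Q common, losses add: H = Σh = 58.98 m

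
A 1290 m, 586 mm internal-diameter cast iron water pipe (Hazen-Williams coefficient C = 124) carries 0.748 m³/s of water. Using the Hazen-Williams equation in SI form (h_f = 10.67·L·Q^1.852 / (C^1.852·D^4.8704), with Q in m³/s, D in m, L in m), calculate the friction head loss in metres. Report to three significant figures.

h_f = 10.67·1290·0.748^1.852 / (124^1.852·0.586^4.8704) = 14.41 m

h_f ≈ 14.4 m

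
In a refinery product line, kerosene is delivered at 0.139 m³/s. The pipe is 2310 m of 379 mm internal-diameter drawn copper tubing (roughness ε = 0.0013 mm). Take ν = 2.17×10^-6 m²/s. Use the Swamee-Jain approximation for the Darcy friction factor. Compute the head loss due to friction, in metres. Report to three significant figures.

V = 4Q/(πD²) = 4·0.139/(π·0.379²) = 1.232 m/s
Re = VD/ν = 1.232·0.379/2.17×10^-6 = 2.15×10^5 → turbulent
ε/D = 0.0013/379 = 3.43×10^-6
Swamee-Jain: f = 0.01535
h_f = f(L/D)V²/(2g) = 0.01535·(2310/0.379)·1.232²/(2·9.81) = 7.237 m

h_f ≈ 7.24 m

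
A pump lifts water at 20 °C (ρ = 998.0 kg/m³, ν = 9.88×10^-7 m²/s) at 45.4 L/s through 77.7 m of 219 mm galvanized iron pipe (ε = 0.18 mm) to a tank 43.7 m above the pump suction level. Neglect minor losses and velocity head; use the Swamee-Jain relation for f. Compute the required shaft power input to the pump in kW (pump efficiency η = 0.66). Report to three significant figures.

V = 4Q/(πD²) = 1.205 m/s; Re = 2.67×10^5; ε/D = 8.22×10^-4; f = 0.02010
h_f = f(L/D)V²/2g = 0.5279 m
Total head H = z + h_f = 43.7 + 0.5279 = 44.23 m
P_hyd = ρgQH = 998.0·9.81·0.0454·44.23 = 19.66 kW
P_shaft = P_hyd/η = 19.66/0.66 = 29.79 kW

P_shaft ≈ 29.8 kW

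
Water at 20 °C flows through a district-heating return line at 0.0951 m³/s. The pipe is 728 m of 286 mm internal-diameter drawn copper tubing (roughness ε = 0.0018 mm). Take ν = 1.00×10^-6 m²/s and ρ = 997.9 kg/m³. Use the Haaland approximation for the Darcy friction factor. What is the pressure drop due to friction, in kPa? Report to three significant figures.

Δp ≈ 37.6 kPa

V = 4Q/(πD²) = 4·0.0951/(π·0.286²) = 1.480 m/s
Re = VD/ν = 1.480·0.286/1.00×10^-6 = 4.23×10^5 → turbulent
ε/D = 0.0018/286 = 6.29×10^-6
Haaland: f = 0.01352
h_f = f(L/D)V²/(2g) = 0.01352·(728/0.286)·1.480²/(2·9.81) = 3.844 m
Δp = ρg·h_f = 997.9·9.81·3.844 = 37.64 kPa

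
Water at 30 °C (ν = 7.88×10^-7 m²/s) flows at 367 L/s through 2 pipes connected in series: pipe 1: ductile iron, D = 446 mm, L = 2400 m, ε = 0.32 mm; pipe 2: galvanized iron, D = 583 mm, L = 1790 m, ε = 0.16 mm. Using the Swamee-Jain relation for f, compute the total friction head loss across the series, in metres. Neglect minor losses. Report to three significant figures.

H ≈ 32.6 m

Pipe 1: V = 2.349 m/s, Re = 1.33×10^6, ε/D = 7.17×10^-4, f = 0.01852, h_1 = f(L/D)V²/2g = 28.02 m
Pipe 2: V = 1.375 m/s, Re = 1.02×10^6, ε/D = 2.74×10^-4, f = 0.01551, h_2 = f(L/D)V²/2g = 4.588 m
Series → Q common, losses add: H = Σh = 32.61 m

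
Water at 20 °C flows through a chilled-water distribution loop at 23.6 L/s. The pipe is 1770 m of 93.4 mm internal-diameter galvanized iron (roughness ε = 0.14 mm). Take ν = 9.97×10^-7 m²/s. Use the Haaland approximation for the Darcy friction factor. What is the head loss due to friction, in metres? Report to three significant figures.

h_f ≈ 256 m

V = 4Q/(πD²) = 4·0.0236/(π·0.0934²) = 3.445 m/s
Re = VD/ν = 3.445·0.0934/9.97×10^-7 = 3.23×10^5 → turbulent
ε/D = 0.14/93.4 = 0.00150
Haaland: f = 0.02237
h_f = f(L/D)V²/(2g) = 0.02237·(1770/0.0934)·3.445²/(2·9.81) = 256.3 m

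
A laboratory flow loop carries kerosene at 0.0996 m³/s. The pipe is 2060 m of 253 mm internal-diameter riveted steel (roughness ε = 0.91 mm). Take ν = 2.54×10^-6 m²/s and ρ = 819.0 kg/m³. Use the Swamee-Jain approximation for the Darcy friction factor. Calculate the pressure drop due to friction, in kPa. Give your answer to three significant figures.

V = 4Q/(πD²) = 4·0.0996/(π·0.253²) = 1.981 m/s
Re = VD/ν = 1.981·0.253/2.54×10^-6 = 1.97×10^5 → turbulent
ε/D = 0.91/253 = 0.00360
Swamee-Jain: f = 0.02833
h_f = f(L/D)V²/(2g) = 0.02833·(2060/0.253)·1.981²/(2·9.81) = 46.16 m
Δp = ρg·h_f = 819.0·9.81·46.16 = 370.8 kPa

Δp ≈ 371 kPa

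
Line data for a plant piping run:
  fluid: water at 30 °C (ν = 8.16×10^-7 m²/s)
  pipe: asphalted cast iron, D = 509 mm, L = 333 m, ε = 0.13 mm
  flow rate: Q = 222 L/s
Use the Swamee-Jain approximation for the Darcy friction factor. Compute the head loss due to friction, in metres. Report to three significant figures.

h_f ≈ 0.622 m

V = 4Q/(πD²) = 4·0.222/(π·0.509²) = 1.091 m/s
Re = VD/ν = 1.091·0.509/8.16×10^-7 = 6.81×10^5 → turbulent
ε/D = 0.13/509 = 2.55×10^-4
Swamee-Jain: f = 0.01567
h_f = f(L/D)V²/(2g) = 0.01567·(333/0.509)·1.091²/(2·9.81) = 0.6220 m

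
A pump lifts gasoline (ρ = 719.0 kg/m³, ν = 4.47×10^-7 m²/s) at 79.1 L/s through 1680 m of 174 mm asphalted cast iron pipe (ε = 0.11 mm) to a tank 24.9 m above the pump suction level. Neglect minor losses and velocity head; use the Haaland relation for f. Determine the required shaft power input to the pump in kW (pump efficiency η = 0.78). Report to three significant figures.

V = 4Q/(πD²) = 3.327 m/s; Re = 1.29×10^6; ε/D = 6.32×10^-4; f = 0.01794
h_f = f(L/D)V²/2g = 97.68 m
Total head H = z + h_f = 24.9 + 97.68 = 122.6 m
P_hyd = ρgQH = 719.0·9.81·0.0791·122.6 = 68.39 kW
P_shaft = P_hyd/η = 68.39/0.78 = 87.68 kW

P_shaft ≈ 87.7 kW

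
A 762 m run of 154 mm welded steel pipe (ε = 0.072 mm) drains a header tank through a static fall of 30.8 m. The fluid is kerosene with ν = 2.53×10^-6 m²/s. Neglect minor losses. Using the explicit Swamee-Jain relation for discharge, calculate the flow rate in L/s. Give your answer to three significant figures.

Q ≈ 47.0 L/s

Swamee-Jain (Type II): Q = -0.965·√(gD⁵h_f/L)·ln[ε/(3.7D) + √(3.17ν²L/(gD³h_f))]
√(gD⁵h_f/L) = √(9.81·0.154⁵·30.8/762) = 0.005860
ε/(3.7D) = 1.26×10^-4; √(3.17ν²L/(gD³h_f)) = 1.18×10^-4
Q = -0.965·0.005860·ln(2.447×10^-4) = 0.04703 m³/s
Check: V = 2.52 m/s, Re = 1.54×10^5, f = 0.01926, h_f = 31.0 m ≈ 30.8 m ✓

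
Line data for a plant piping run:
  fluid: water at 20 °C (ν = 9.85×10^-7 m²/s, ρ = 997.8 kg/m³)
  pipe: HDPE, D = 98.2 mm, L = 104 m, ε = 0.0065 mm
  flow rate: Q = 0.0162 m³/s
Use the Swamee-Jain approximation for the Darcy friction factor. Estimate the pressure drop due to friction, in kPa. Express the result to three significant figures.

Δp ≈ 38.5 kPa

V = 4Q/(πD²) = 4·0.0162/(π·0.0982²) = 2.139 m/s
Re = VD/ν = 2.139·0.0982/9.85×10^-7 = 2.13×10^5 → turbulent
ε/D = 0.0065/98.2 = 6.62×10^-5
Swamee-Jain: f = 0.01594
h_f = f(L/D)V²/(2g) = 0.01594·(104/0.0982)·2.139²/(2·9.81) = 3.938 m
Δp = ρg·h_f = 997.8·9.81·3.938 = 38.54 kPa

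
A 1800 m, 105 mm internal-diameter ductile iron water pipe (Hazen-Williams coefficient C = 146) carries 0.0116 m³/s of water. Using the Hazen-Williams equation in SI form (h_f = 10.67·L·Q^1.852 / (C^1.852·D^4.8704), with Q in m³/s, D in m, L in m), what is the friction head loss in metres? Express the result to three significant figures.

h_f ≈ 28.7 m

h_f = 10.67·1800·0.0116^1.852 / (146^1.852·0.105^4.8704) = 28.68 m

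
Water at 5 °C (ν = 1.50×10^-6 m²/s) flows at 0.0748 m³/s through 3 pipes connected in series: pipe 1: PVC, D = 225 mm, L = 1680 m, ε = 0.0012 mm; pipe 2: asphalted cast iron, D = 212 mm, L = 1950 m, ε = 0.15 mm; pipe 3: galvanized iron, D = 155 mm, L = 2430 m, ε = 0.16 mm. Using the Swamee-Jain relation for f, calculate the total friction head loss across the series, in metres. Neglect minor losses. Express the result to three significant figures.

H ≈ 320 m

Pipe 1: V = 1.881 m/s, Re = 2.82×10^5, ε/D = 5.33×10^-6, f = 0.01460, h_1 = f(L/D)V²/2g = 19.67 m
Pipe 2: V = 2.119 m/s, Re = 2.99×10^5, ε/D = 7.08×10^-4, f = 0.01943, h_2 = f(L/D)V²/2g = 40.90 m
Pipe 3: V = 3.964 m/s, Re = 4.10×10^5, ε/D = 0.00103, f = 0.02063, h_3 = f(L/D)V²/2g = 259.0 m
Series → Q common, losses add: H = Σh = 319.6 m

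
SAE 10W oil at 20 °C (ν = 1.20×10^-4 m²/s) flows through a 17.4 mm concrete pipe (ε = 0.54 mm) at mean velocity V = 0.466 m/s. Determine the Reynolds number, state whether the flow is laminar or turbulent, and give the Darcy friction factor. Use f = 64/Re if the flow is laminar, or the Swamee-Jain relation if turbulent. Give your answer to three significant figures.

Re = VD/ν = 0.4660·0.0174/1.20×10^-4 = 67.6
Re < 2300 → laminar → f = 64/Re = 0.9472

Re ≈ 67.6; laminar; f = 64/Re ≈ 0.947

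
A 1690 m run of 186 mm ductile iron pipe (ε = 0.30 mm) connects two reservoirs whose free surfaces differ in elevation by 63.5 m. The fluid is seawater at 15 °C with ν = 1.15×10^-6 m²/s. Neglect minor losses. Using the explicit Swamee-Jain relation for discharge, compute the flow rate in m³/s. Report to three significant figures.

Q ≈ 0.0668 m³/s

Swamee-Jain (Type II): Q = -0.965·√(gD⁵h_f/L)·ln[ε/(3.7D) + √(3.17ν²L/(gD³h_f))]
√(gD⁵h_f/L) = √(9.81·0.186⁵·63.5/1690) = 0.009059
ε/(3.7D) = 4.36×10^-4; √(3.17ν²L/(gD³h_f)) = 4.20×10^-5
Q = -0.965·0.009059·ln(4.780×10^-4) = 0.06684 m³/s
Check: V = 2.46 m/s, Re = 3.98×10^5, f = 0.02280, h_f = 63.9 m ≈ 63.5 m ✓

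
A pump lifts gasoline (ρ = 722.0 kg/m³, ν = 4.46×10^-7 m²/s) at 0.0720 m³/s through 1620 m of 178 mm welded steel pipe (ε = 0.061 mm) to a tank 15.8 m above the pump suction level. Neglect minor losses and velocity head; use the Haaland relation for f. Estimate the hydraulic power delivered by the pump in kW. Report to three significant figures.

V = 4Q/(πD²) = 2.893 m/s; Re = 1.15×10^6; ε/D = 3.43×10^-4; f = 0.01590
h_f = f(L/D)V²/2g = 61.76 m
Total head H = z + h_f = 15.8 + 61.76 = 77.56 m
P_hyd = ρgQH = 722.0·9.81·0.0720·77.56 = 39.55 kW

P_hyd ≈ 39.6 kW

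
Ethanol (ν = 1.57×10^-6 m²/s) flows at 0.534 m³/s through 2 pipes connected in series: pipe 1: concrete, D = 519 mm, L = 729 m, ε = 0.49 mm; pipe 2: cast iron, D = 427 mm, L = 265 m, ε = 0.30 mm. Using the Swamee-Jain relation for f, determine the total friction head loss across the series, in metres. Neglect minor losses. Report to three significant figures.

H ≈ 17.2 m

Pipe 1: V = 2.524 m/s, Re = 8.34×10^5, ε/D = 9.44×10^-4, f = 0.01984, h_1 = f(L/D)V²/2g = 9.050 m
Pipe 2: V = 3.729 m/s, Re = 1.01×10^6, ε/D = 7.03×10^-4, f = 0.01853, h_2 = f(L/D)V²/2g = 8.152 m
Series → Q common, losses add: H = Σh = 17.20 m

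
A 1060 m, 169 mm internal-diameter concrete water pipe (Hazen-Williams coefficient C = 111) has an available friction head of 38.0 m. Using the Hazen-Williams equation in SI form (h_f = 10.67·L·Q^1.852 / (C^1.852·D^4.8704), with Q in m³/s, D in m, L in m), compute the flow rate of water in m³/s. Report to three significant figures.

Rearranging: Q = [h_f·C^1.852·D^4.8704 / (10.67·L)]^(1/1.852)
Q = [38.0·111^1.852·0.169^4.8704 / (10.67·1060)]^0.540 = 0.04777 m³/s

Q ≈ 0.0478 m³/s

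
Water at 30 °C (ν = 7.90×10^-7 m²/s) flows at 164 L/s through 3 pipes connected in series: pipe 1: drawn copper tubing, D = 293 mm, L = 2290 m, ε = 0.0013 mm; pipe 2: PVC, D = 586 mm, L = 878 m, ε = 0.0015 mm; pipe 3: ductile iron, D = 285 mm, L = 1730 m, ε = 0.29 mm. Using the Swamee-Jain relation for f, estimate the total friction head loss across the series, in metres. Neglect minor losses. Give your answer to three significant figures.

H ≈ 69.6 m

Pipe 1: V = 2.432 m/s, Re = 9.02×10^5, ε/D = 4.44×10^-6, f = 0.01192, h_1 = f(L/D)V²/2g = 28.08 m
Pipe 2: V = 0.6081 m/s, Re = 4.51×10^5, ε/D = 2.56×10^-6, f = 0.01337, h_2 = f(L/D)V²/2g = 0.3776 m
Pipe 3: V = 2.571 m/s, Re = 9.27×10^5, ε/D = 0.00102, f = 0.02014, h_3 = f(L/D)V²/2g = 41.17 m
Series → Q common, losses add: H = Σh = 69.63 m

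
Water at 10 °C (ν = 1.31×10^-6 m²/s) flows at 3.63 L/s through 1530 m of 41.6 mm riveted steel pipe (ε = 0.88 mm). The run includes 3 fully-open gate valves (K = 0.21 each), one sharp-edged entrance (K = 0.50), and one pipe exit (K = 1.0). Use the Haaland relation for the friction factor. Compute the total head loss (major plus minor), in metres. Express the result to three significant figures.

H_L ≈ 672 m

V = 4Q/(πD²) = 2.671 m/s; V²/2g = 0.3635 m
Re = 8.48×10^4, ε/D = 0.0212 → f = 0.05023 (Haaland)
Major: h_f = f(L/D)·V²/2g = 0.05023·36779·0.3635 = 671.7 m
Minor: ΣK = 2.13; h_m = ΣK·V²/2g = 0.7744 m
Total H_L = 671.7 + 0.7744 = 672.4 m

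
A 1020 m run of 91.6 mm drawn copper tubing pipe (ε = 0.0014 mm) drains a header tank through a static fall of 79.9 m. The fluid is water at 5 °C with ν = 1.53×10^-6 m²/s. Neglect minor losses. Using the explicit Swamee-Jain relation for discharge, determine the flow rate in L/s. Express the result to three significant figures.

Q ≈ 19.5 L/s

Swamee-Jain (Type II): Q = -0.965·√(gD⁵h_f/L)·ln[ε/(3.7D) + √(3.17ν²L/(gD³h_f))]
√(gD⁵h_f/L) = √(9.81·0.0916⁵·79.9/1020) = 0.002226
ε/(3.7D) = 4.13×10^-6; √(3.17ν²L/(gD³h_f)) = 1.12×10^-4
Q = -0.965·0.002226·ln(1.162×10^-4) = 0.01946 m³/s
Check: V = 2.95 m/s, Re = 1.77×10^5, f = 0.01604, h_f = 79.4 m ≈ 79.9 m ✓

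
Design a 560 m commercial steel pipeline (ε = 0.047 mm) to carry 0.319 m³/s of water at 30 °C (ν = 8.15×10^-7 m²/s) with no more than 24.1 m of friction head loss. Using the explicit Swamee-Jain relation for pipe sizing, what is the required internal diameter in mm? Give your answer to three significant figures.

Swamee-Jain (Type III): D = 0.66·[ε^1.25·(LQ²/(gh_f))^4.75 + ν·Q^9.4·(L/(gh_f))^5.2]^0.04
LQ²/(gh_f) = 0.2410; L/(gh_f) = 2.369
Term 1 = ε^1.25·(…)^4.75 = 4.52×10^-9; Term 2 = ν·Q^9.4·(…)^5.2 = 1.56×10^-9
D = 0.66·(4.52×10^-9 + 1.56×10^-9)^0.04 = 0.3097 m = 310 mm
Check: V = 4.24 m/s, Re = 1.61×10^6, f = 0.01382, h_f = 22.9 m ≈ 24.1 m ✓

D ≈ 310 mm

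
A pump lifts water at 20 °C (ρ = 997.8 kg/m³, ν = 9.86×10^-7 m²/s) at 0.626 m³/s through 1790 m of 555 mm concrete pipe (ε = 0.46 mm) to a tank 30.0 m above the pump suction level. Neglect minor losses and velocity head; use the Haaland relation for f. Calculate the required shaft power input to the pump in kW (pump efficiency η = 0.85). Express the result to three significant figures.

V = 4Q/(πD²) = 2.588 m/s; Re = 1.46×10^6; ε/D = 8.29×10^-4; f = 0.01902
h_f = f(L/D)V²/2g = 20.93 m
Total head H = z + h_f = 30.0 + 20.93 = 50.93 m
P_hyd = ρgQH = 997.8·9.81·0.626·50.93 = 312.1 kW
P_shaft = P_hyd/η = 312.1/0.85 = 367.2 kW

P_shaft ≈ 367 kW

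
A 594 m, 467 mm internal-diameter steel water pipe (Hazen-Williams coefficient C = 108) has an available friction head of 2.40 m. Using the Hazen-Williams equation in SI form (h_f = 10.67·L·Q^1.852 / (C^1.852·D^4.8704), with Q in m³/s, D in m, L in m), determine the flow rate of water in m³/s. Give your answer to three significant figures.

Q ≈ 0.207 m³/s

Rearranging: Q = [h_f·C^1.852·D^4.8704 / (10.67·L)]^(1/1.852)
Q = [2.40·108^1.852·0.467^4.8704 / (10.67·594)]^0.540 = 0.2071 m³/s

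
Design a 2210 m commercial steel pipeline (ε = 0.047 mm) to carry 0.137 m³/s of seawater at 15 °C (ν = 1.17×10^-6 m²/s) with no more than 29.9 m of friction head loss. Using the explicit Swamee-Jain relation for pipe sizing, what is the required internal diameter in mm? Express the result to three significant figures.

D ≈ 284 mm

Swamee-Jain (Type III): D = 0.66·[ε^1.25·(LQ²/(gh_f))^4.75 + ν·Q^9.4·(L/(gh_f))^5.2]^0.04
LQ²/(gh_f) = 0.1414; L/(gh_f) = 7.534
Term 1 = ε^1.25·(…)^4.75 = 3.59×10^-10; Term 2 = ν·Q^9.4·(…)^5.2 = 3.27×10^-10
D = 0.66·(3.59×10^-10 + 3.27×10^-10)^0.04 = 0.2838 m = 284 mm
Check: V = 2.17 m/s, Re = 5.25×10^5, f = 0.01511, h_f = 28.1 m ≈ 29.9 m ✓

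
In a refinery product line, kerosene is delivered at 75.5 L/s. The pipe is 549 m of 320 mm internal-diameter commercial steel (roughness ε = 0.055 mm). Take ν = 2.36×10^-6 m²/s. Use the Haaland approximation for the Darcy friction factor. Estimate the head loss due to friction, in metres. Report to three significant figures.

h_f ≈ 1.38 m

V = 4Q/(πD²) = 4·0.0755/(π·0.320²) = 0.9388 m/s
Re = VD/ν = 0.9388·0.320/2.36×10^-6 = 1.27×10^5 → turbulent
ε/D = 0.055/320 = 1.72×10^-4
Haaland: f = 0.01786
h_f = f(L/D)V²/(2g) = 0.01786·(549/0.320)·0.9388²/(2·9.81) = 1.377 m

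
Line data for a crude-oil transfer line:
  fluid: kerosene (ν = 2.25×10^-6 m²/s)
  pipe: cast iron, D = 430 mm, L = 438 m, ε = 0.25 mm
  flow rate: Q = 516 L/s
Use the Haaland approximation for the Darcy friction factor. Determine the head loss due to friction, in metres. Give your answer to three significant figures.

V = 4Q/(πD²) = 4·0.516/(π·0.430²) = 3.553 m/s
Re = VD/ν = 3.553·0.430/2.25×10^-6 = 6.79×10^5 → turbulent
ε/D = 0.25/430 = 5.81×10^-4
Haaland: f = 0.01789
h_f = f(L/D)V²/(2g) = 0.01789·(438/0.430)·3.553²/(2·9.81) = 11.72 m

h_f ≈ 11.7 m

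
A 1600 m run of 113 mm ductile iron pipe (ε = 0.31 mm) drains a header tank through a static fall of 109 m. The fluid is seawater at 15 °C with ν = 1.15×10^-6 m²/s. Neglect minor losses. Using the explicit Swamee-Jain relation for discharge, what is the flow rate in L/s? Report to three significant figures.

Q ≈ 24.1 L/s

Swamee-Jain (Type II): Q = -0.965·√(gD⁵h_f/L)·ln[ε/(3.7D) + √(3.17ν²L/(gD³h_f))]
√(gD⁵h_f/L) = √(9.81·0.113⁵·109/1600) = 0.003509
ε/(3.7D) = 7.41×10^-4; √(3.17ν²L/(gD³h_f)) = 6.59×10^-5
Q = -0.965·0.003509·ln(8.074×10^-4) = 0.02412 m³/s
Check: V = 2.40 m/s, Re = 2.36×10^5, f = 0.02629, h_f = 110 m ≈ 109 m ✓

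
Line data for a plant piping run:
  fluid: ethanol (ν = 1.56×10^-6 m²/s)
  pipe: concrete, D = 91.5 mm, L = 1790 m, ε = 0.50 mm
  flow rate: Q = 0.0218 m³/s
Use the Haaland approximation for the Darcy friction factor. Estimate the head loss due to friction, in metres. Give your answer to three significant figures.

V = 4Q/(πD²) = 4·0.0218/(π·0.0915²) = 3.315 m/s
Re = VD/ν = 3.315·0.0915/1.56×10^-6 = 1.94×10^5 → turbulent
ε/D = 0.50/91.5 = 0.00546
Haaland: f = 0.03168
h_f = f(L/D)V²/(2g) = 0.03168·(1790/0.0915)·3.315²/(2·9.81) = 347.2 m

h_f ≈ 347 m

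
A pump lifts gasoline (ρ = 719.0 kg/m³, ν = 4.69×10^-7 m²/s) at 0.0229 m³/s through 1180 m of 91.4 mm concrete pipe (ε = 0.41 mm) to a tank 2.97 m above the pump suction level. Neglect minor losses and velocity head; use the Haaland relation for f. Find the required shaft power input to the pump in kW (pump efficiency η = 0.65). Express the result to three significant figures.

P_shaft ≈ 59.7 kW

V = 4Q/(πD²) = 3.490 m/s; Re = 6.80×10^5; ε/D = 0.00449; f = 0.02959
h_f = f(L/D)V²/2g = 237.2 m
Total head H = z + h_f = 2.97 + 237.2 = 240.2 m
P_hyd = ρgQH = 719.0·9.81·0.0229·240.2 = 38.79 kW
P_shaft = P_hyd/η = 38.79/0.65 = 59.68 kW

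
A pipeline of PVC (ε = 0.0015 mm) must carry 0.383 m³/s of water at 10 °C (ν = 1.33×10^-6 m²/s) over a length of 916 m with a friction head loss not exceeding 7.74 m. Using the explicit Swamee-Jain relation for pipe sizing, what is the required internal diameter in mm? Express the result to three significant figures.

Swamee-Jain (Type III): D = 0.66·[ε^1.25·(LQ²/(gh_f))^4.75 + ν·Q^9.4·(L/(gh_f))^5.2]^0.04
LQ²/(gh_f) = 1.770; L/(gh_f) = 12.06
Term 1 = ε^1.25·(…)^4.75 = 7.90×10^-7; Term 2 = ν·Q^9.4·(…)^5.2 = 6.76×10^-5
D = 0.66·(7.90×10^-7 + 6.76×10^-5)^0.04 = 0.4497 m = 450 mm
Check: V = 2.41 m/s, Re = 8.15×10^5, f = 0.01209, h_f = 7.30 m ≈ 7.74 m ✓

D ≈ 450 mm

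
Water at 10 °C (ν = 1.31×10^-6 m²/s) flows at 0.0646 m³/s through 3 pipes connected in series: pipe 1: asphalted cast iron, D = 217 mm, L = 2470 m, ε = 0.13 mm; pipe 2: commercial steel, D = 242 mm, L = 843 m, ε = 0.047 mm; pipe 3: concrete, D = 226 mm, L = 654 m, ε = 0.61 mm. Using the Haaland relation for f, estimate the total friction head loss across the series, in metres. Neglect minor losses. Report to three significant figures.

H ≈ 48.7 m

Pipe 1: V = 1.747 m/s, Re = 2.89×10^5, ε/D = 5.99×10^-4, f = 0.01867, h_1 = f(L/D)V²/2g = 33.04 m
Pipe 2: V = 1.404 m/s, Re = 2.59×10^5, ε/D = 1.94×10^-4, f = 0.01629, h_2 = f(L/D)V²/2g = 5.704 m
Pipe 3: V = 1.610 m/s, Re = 2.78×10^5, ε/D = 0.00270, f = 0.02592, h_3 = f(L/D)V²/2g = 9.915 m
Series → Q common, losses add: H = Σh = 48.66 m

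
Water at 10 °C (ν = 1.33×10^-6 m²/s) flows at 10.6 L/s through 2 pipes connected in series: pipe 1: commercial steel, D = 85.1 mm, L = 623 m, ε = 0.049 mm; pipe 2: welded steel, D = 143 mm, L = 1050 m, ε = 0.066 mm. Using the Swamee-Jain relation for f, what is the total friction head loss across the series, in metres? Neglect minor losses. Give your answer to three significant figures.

H ≈ 29.8 m

Pipe 1: V = 1.864 m/s, Re = 1.19×10^5, ε/D = 5.76×10^-4, f = 0.02032, h_1 = f(L/D)V²/2g = 26.33 m
Pipe 2: V = 0.6600 m/s, Re = 7.10×10^4, ε/D = 4.62×10^-4, f = 0.02126, h_2 = f(L/D)V²/2g = 3.465 m
Series → Q common, losses add: H = Σh = 29.79 m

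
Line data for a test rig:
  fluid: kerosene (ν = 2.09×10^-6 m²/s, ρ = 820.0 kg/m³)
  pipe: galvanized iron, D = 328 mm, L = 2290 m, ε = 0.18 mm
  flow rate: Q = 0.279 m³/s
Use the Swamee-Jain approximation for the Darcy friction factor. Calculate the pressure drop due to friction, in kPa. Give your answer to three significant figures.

Δp ≈ 563 kPa

V = 4Q/(πD²) = 4·0.279/(π·0.328²) = 3.302 m/s
Re = VD/ν = 3.302·0.328/2.09×10^-6 = 5.18×10^5 → turbulent
ε/D = 0.18/328 = 5.49×10^-4
Swamee-Jain: f = 0.01804
h_f = f(L/D)V²/(2g) = 0.01804·(2290/0.328)·3.302²/(2·9.81) = 70.01 m
Δp = ρg·h_f = 820.0·9.81·70.01 = 563.2 kPa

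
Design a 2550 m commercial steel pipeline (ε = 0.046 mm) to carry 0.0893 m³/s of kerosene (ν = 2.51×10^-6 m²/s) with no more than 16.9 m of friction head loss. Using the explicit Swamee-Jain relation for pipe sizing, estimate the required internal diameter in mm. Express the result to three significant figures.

Swamee-Jain (Type III): D = 0.66·[ε^1.25·(LQ²/(gh_f))^4.75 + ν·Q^9.4·(L/(gh_f))^5.2]^0.04
LQ²/(gh_f) = 0.1227; L/(gh_f) = 15.38
Term 1 = ε^1.25·(…)^4.75 = 1.78×10^-10; Term 2 = ν·Q^9.4·(…)^5.2 = 5.13×10^-10
D = 0.66·(1.78×10^-10 + 5.13×10^-10)^0.04 = 0.2839 m = 284 mm
Check: V = 1.41 m/s, Re = 1.60×10^5, f = 0.01742, h_f = 15.9 m ≈ 16.9 m ✓

D ≈ 284 mm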